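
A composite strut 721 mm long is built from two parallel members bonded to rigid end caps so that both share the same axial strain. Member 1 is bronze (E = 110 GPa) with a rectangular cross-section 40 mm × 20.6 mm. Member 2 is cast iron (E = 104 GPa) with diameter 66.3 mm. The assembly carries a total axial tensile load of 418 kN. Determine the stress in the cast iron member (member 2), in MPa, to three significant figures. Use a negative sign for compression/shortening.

A_1 = 824 mm².
A_2 = 3452 mm².
Equal strain + equilibrium ⇒ each member carries load in proportion to AE: A₁E₁ = 90640000 N, A₂E₂ = 359000000 N, ΣAE = 449700000 N.
σ₂ = P·E₂/ΣAE = 418000·104000/449700000 = 96.67 MPa.

96.7 MPa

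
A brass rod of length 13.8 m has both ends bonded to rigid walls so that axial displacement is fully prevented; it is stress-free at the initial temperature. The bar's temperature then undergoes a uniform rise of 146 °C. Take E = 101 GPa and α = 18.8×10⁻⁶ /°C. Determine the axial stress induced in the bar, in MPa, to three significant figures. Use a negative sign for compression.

Free thermal expansion αLΔT = 18.8e-6 · 13800 · 146 = 37.88 mm.
The walls impose strain ε = −(37.88)/13800 = -2.7448e-03; σ = Eε = 101000 · -2.7448e-03 = -277.2 MPa.

-277 MPa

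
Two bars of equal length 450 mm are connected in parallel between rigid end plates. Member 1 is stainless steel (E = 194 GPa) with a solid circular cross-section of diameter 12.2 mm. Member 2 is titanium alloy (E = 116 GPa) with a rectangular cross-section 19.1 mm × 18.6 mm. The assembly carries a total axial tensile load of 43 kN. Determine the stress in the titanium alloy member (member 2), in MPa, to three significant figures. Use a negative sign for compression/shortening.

78.1 MPa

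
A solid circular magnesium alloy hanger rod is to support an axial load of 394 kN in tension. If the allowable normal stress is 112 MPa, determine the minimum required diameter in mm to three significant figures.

Required area A ≥ P/σ_allow = 394000/112 = 3518 mm².
For a solid circular section, d ≥ √(4A/π) = 66.93 mm.

66.9 mm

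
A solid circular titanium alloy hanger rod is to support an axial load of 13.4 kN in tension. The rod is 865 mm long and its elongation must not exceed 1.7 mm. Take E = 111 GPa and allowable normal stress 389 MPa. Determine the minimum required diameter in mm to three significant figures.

8.84 mm

Required area A ≥ P/σ_allow = 13400/389 = 34.45 mm².
For a solid circular section, d ≥ √(4A/π) = 6.623 mm.
Elongation limit: A ≥ PL/(Eδ_allow) = 13400·865/(111000·1.7) = 61.43 mm² ⇒ d ≥ 8.844 mm.
The elongation limit governs.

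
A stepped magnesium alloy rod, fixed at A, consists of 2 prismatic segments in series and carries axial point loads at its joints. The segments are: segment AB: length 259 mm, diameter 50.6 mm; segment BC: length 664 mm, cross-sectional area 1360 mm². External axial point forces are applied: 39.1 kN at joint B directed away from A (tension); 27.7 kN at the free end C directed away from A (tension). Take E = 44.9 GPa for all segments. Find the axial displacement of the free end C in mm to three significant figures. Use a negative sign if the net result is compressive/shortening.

Internal axial forces (sectioning from the free end, tension +): N_BC = 27.7 kN, N_AB = 66.8 kN.
A_AB = 2011 mm².
δ_AB = 66800·259/(2011·44900) = 0.1916 mm
δ_BC = 27700·664/(1360·44900) = 0.3012 mm
δ = Σδ_i = 0.4928 mm.

0.493 mm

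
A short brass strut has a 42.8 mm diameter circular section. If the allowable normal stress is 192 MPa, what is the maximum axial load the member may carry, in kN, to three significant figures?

276 kN

A = 1439 mm².
P_max = σ_allow · A = 192 · 1439 = 276200 N = 276.2 kN.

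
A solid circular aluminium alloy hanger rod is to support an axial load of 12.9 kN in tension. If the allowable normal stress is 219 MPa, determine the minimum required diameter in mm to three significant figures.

Required area A ≥ P/σ_allow = 12900/219 = 58.9 mm².
For a solid circular section, d ≥ √(4A/π) = 8.66 mm.

8.66 mm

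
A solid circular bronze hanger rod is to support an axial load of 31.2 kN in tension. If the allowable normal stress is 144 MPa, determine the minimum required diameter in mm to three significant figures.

16.6 mm

Required area A ≥ P/σ_allow = 31200/144 = 216.7 mm².
For a solid circular section, d ≥ √(4A/π) = 16.61 mm.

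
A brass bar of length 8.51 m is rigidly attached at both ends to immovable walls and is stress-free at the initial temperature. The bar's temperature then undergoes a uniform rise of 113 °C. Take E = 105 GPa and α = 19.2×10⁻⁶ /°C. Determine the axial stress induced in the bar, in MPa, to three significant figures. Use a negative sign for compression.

-228 MPa

Free thermal expansion αLΔT = 19.2e-6 · 8510 · 113 = 18.46 mm.
The walls impose strain ε = −(18.46)/8510 = -2.1696e-03; σ = Eε = 105000 · -2.1696e-03 = -227.8 MPa.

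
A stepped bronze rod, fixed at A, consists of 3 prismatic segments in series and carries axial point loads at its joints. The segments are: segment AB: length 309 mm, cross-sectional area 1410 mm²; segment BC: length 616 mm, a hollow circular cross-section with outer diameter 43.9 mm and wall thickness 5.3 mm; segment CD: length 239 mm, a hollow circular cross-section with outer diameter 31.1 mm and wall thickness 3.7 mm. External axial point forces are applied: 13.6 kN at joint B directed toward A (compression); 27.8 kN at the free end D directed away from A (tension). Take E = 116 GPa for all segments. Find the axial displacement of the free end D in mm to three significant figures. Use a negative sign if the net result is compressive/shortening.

0.436 mm

Internal axial forces (sectioning from the free end, tension +): N_CD = 27.8 kN, N_BC = 27.8 kN, N_AB = 14.2 kN.
A_BC = 642.7 mm².
A_CD = 318.5 mm².
δ_AB = 14200·309/(1410·116000) = 0.02683 mm
δ_BC = 27800·616/(642.7·116000) = 0.2297 mm
δ_CD = 27800·239/(318.5·116000) = 0.1798 mm
δ = Σδ_i = 0.4364 mm.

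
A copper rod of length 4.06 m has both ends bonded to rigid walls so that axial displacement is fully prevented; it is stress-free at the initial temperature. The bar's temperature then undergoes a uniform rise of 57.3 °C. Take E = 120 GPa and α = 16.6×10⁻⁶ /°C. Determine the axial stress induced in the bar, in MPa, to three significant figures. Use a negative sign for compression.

Free thermal expansion αLΔT = 16.6e-6 · 4060 · 57.3 = 3.862 mm.
The walls impose strain ε = −(3.862)/4060 = -9.5118e-04; σ = Eε = 120000 · -9.5118e-04 = -114.1 MPa.

-114 MPa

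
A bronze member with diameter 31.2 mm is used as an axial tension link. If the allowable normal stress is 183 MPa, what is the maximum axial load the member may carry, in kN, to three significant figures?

A = 764.5 mm².
P_max = σ_allow · A = 183 · 764.5 = 139900 N = 139.9 kN.

140 kN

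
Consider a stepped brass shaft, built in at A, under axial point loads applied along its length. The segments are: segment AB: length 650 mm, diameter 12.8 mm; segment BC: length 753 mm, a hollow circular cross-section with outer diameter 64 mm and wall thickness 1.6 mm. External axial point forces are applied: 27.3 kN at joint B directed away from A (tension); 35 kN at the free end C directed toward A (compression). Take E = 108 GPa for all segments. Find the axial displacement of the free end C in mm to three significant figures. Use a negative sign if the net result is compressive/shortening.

Internal axial forces (sectioning from the free end, tension +): N_BC = -35 kN, N_AB = -7.7 kN.
A_AB = 128.7 mm².
A_BC = 313.7 mm².
δ_AB = -7700·650/(128.7·108000) = -0.3601 mm
δ_BC = -35000·753/(313.7·108000) = -0.778 mm
δ = Σδ_i = -1.138 mm.

-1.14 mm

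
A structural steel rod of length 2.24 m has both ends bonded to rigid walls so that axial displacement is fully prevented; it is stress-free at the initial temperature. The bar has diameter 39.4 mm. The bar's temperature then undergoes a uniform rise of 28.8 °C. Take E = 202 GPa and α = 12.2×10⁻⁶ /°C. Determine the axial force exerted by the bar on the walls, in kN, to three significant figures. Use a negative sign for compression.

-86.5 kN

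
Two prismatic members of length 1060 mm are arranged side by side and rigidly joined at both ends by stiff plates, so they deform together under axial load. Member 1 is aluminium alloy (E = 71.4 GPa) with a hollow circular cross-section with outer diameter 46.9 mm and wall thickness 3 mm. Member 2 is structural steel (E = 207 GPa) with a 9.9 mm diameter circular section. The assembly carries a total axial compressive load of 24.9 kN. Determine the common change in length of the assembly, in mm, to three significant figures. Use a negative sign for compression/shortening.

-0.580 mm

A_1 = 413.7 mm².
A_2 = 76.98 mm².
Equal strain + equilibrium ⇒ each member carries load in proportion to AE: A₁E₁ = 29540000 N, A₂E₂ = 15930000 N, ΣAE = 45480000 N.
δ = PL/ΣAE = -24900·1060/45480000 = -0.5804 mm.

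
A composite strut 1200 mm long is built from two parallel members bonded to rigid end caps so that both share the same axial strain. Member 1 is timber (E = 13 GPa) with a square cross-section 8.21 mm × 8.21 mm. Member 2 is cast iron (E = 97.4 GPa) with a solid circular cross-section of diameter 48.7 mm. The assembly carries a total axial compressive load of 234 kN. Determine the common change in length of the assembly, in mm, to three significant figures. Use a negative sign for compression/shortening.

A_1 = 67.4 mm².
A_2 = 1863 mm².
Equal strain + equilibrium ⇒ each member carries load in proportion to AE: A₁E₁ = 876300 N, A₂E₂ = 181400000 N, ΣAE = 182300000 N.
δ = PL/ΣAE = -234000·1200/182300000 = -1.54 mm.

-1.54 mm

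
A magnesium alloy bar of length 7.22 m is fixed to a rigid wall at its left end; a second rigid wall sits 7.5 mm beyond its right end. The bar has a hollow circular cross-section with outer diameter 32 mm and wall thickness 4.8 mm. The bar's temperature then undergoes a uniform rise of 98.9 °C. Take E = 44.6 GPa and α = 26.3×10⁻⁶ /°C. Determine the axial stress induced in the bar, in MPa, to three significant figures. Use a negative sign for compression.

-69.7 MPa

Free thermal expansion αLΔT = 26.3e-6 · 7220 · 98.9 = 18.78 mm.
The walls engage after the gap closes; constrained expansion = 18.78 − 7.5 = 11.28 mm.
The walls impose strain ε = −(11.28)/7220 = -1.5623e-03; σ = Eε = 44600 · -1.5623e-03 = -69.68 MPa.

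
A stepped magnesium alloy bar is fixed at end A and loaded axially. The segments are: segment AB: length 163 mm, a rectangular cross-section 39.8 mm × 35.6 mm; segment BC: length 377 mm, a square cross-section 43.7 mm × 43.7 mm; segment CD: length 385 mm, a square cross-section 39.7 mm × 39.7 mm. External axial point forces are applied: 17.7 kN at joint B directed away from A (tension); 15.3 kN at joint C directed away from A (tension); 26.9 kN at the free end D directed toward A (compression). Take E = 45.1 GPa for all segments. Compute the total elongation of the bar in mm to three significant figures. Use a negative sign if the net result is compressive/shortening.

Internal axial forces (sectioning from the free end, tension +): N_CD = -26.9 kN, N_BC = -11.6 kN, N_AB = 6.1 kN.
A_AB = 1417 mm².
A_BC = 1910 mm².
A_CD = 1576 mm².
δ_AB = 6100·163/(1417·45100) = 0.01556 mm
δ_BC = -11600·377/(1910·45100) = -0.05078 mm
δ_CD = -26900·385/(1576·45100) = -0.1457 mm
δ = Σδ_i = -0.1809 mm.

-0.181 mm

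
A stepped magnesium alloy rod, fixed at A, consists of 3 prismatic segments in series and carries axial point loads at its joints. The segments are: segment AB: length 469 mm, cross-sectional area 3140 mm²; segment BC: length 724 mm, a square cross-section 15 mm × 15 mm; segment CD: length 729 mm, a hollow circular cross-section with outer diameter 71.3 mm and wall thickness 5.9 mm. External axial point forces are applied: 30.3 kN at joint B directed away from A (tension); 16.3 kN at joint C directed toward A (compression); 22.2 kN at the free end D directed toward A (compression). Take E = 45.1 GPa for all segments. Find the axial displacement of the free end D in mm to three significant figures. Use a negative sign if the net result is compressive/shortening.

-3.07 mm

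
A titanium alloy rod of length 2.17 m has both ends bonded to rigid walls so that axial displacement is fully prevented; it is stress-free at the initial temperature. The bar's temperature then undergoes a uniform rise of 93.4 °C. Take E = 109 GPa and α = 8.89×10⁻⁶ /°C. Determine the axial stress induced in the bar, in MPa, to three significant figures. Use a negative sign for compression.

Free thermal expansion αLΔT = 8.89e-6 · 2170 · 93.4 = 1.802 mm.
The walls impose strain ε = −(1.802)/2170 = -8.3033e-04; σ = Eε = 109000 · -8.3033e-04 = -90.51 MPa.

-90.5 MPa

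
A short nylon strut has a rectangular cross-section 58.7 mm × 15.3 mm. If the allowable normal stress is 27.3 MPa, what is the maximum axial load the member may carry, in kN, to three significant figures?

A = 898.1 mm².
P_max = σ_allow · A = 27.3 · 898.1 = 24520 N = 24.52 kN.

24.5 kN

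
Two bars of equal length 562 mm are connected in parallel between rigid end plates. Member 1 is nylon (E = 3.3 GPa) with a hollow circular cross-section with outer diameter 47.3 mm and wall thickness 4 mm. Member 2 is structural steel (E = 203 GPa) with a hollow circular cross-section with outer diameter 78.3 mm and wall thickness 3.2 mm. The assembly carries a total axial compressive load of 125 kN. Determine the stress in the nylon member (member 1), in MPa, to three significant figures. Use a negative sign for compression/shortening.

A_1 = 544.1 mm².
A_2 = 755 mm².
Equal strain + equilibrium ⇒ each member carries load in proportion to AE: A₁E₁ = 1796000 N, A₂E₂ = 153300000 N, ΣAE = 155100000 N.
σ₁ = P·E₁/ΣAE = -125000·3300/155100000 = -2.66 MPa.

-2.66 MPa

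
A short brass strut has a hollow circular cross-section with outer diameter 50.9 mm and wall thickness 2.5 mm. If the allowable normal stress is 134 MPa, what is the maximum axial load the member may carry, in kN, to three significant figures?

50.9 kN

A = 380.1 mm².
P_max = σ_allow · A = 134 · 380.1 = 50940 N = 50.94 kN.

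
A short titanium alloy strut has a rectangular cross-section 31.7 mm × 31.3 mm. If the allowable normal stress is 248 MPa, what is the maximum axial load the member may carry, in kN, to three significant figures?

246 kN

A = 992.2 mm².
P_max = σ_allow · A = 248 · 992.2 = 246100 N = 246.1 kN.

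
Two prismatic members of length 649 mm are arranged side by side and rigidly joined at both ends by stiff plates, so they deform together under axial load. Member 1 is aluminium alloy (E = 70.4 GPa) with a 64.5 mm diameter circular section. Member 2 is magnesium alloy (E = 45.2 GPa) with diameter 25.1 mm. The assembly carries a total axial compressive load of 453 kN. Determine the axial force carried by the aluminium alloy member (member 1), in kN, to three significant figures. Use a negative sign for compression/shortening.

A_1 = 3267 mm².
A_2 = 494.8 mm².
Equal strain + equilibrium ⇒ each member carries load in proportion to AE: A₁E₁ = 230000000 N, A₂E₂ = 22370000 N, ΣAE = 252400000 N.
F₁ = P·A₁E₁/ΣAE = -453000·230000000/252400000 = -412900 N.

-413 kN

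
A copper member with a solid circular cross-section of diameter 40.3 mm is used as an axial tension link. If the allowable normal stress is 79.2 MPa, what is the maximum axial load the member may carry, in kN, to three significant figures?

101 kN

A = 1276 mm².
P_max = σ_allow · A = 79.2 · 1276 = 101000 N = 101 kN.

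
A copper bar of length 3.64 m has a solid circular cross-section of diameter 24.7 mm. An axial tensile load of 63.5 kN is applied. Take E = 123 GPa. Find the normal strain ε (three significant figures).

0.00108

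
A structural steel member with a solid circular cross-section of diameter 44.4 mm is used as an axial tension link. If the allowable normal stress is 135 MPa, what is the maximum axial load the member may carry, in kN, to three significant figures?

209 kN

A = 1548 mm².
P_max = σ_allow · A = 135 · 1548 = 209000 N = 209 kN.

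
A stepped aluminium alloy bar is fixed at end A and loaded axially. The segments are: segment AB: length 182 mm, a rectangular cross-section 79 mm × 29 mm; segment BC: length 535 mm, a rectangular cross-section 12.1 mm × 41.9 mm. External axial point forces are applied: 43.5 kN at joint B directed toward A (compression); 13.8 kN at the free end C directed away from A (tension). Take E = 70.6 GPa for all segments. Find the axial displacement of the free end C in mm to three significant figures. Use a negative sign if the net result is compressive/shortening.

0.173 mm

Internal axial forces (sectioning from the free end, tension +): N_BC = 13.8 kN, N_AB = -29.7 kN.
A_AB = 2291 mm².
A_BC = 507 mm².
δ_AB = -29700·182/(2291·70600) = -0.03342 mm
δ_BC = 13800·535/(507·70600) = 0.2063 mm
δ = Σδ_i = 0.1728 mm.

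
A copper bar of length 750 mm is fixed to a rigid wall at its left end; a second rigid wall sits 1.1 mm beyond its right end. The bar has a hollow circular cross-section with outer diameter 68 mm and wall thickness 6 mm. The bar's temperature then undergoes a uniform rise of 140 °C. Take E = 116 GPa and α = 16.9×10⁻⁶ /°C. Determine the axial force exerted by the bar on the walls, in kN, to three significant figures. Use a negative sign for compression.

Free thermal expansion αLΔT = 16.9e-6 · 750 · 140 = 1.774 mm.
The walls engage after the gap closes; constrained expansion = 1.774 − 1.1 = 0.6745 mm.
The walls impose strain ε = −(0.6745)/750 = -8.9933e-04; σ = Eε = 116000 · -8.9933e-04 = -104.3 MPa.
Wall reaction R = σ·A = -104.3·1169 = -121900 N = -121.9 kN.

-122 kN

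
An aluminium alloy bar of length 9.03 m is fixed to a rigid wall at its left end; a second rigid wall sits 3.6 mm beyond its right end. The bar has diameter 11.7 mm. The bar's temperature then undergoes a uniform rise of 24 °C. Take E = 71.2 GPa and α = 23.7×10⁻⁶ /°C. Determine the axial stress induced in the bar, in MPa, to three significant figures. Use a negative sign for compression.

-12.1 MPa

Free thermal expansion αLΔT = 23.7e-6 · 9030 · 24 = 5.136 mm.
The walls engage after the gap closes; constrained expansion = 5.136 − 3.6 = 1.536 mm.
The walls impose strain ε = −(1.536)/9030 = -1.7013e-04; σ = Eε = 71200 · -1.7013e-04 = -12.11 MPa.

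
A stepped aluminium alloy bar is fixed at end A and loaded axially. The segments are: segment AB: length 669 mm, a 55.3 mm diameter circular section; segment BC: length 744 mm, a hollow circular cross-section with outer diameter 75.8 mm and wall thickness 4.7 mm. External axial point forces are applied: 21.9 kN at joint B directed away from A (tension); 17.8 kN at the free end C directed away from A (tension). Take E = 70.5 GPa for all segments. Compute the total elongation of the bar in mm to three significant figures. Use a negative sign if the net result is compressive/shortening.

0.336 mm

Internal axial forces (sectioning from the free end, tension +): N_BC = 17.8 kN, N_AB = 39.7 kN.
A_AB = 2402 mm².
A_BC = 1050 mm².
δ_AB = 39700·669/(2402·70500) = 0.1569 mm
δ_BC = 17800·744/(1050·70500) = 0.1789 mm
δ = Σδ_i = 0.3358 mm.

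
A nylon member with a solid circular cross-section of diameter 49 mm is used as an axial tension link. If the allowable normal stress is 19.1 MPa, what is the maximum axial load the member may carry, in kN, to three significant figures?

A = 1886 mm².
P_max = σ_allow · A = 19.1 · 1886 = 36020 N = 36.02 kN.

36.0 kN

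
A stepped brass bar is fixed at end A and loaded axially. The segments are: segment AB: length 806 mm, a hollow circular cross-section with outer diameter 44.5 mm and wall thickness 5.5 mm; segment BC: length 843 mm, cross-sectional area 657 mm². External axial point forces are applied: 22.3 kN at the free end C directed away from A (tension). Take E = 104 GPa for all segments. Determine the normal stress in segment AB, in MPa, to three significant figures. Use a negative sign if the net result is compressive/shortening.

33.1 MPa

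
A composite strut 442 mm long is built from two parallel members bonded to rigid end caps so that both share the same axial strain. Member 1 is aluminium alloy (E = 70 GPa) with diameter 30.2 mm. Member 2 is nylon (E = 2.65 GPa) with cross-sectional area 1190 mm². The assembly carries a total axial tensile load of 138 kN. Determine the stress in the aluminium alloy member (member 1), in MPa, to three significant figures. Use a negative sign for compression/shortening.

181 MPa

A_1 = 716.3 mm².
Equal strain + equilibrium ⇒ each member carries load in proportion to AE: A₁E₁ = 50140000 N, A₂E₂ = 3154000 N, ΣAE = 53300000 N.
σ₁ = P·E₁/ΣAE = 138000·70000/53300000 = 181.3 MPa.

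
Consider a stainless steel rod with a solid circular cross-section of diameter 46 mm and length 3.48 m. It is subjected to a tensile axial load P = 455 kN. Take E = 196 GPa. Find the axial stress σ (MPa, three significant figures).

274 MPa

A = 1662 mm².
σ = N/A = 455000/1662 = 273.8 MPa.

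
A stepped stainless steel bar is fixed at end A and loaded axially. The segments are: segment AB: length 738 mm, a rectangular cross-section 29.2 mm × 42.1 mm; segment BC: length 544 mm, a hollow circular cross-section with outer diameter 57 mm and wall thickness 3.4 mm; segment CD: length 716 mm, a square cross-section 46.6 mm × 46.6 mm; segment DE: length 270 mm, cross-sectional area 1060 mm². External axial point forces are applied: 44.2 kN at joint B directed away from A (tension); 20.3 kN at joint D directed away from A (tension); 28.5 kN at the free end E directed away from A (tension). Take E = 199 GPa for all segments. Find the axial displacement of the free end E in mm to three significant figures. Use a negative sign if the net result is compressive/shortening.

0.631 mm

Internal axial forces (sectioning from the free end, tension +): N_DE = 28.5 kN, N_CD = 48.8 kN, N_BC = 48.8 kN, N_AB = 93 kN.
A_AB = 1229 mm².
A_BC = 572.5 mm².
A_CD = 2172 mm².
δ_AB = 93000·738/(1229·199000) = 0.2806 mm
δ_BC = 48800·544/(572.5·199000) = 0.233 mm
δ_CD = 48800·716/(2172·199000) = 0.08086 mm
δ_DE = 28500·270/(1060·199000) = 0.03648 mm
δ = Σδ_i = 0.6309 mm.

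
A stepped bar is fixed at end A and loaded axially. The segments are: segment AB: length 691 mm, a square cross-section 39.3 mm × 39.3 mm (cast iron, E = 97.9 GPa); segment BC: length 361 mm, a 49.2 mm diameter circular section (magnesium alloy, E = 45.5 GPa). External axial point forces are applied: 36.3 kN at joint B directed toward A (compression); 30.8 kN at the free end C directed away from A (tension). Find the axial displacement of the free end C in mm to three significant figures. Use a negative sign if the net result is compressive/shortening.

Internal axial forces (sectioning from the free end, tension +): N_BC = 30.8 kN, N_AB = -5.5 kN.
A_AB = 1544 mm².
A_BC = 1901 mm².
δ_AB = -5500·691/(1544·97900) = -0.02513 mm
δ_BC = 30800·361/(1901·45500) = 0.1285 mm
δ = Σδ_i = 0.1034 mm.

0.103 mm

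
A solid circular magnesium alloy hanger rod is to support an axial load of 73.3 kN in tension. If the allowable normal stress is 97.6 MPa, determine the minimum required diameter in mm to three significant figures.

Required area A ≥ P/σ_allow = 73300/97.6 = 751 mm².
For a solid circular section, d ≥ √(4A/π) = 30.92 mm.

30.9 mm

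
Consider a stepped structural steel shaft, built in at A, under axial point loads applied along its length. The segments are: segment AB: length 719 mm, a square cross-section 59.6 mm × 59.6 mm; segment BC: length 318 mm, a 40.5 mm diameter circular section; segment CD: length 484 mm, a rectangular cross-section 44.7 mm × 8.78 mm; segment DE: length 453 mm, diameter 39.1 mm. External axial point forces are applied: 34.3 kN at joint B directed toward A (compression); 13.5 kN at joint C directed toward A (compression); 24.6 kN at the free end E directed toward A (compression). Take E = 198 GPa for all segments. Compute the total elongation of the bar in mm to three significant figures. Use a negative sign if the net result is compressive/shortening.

-0.322 mm

Internal axial forces (sectioning from the free end, tension +): N_DE = -24.6 kN, N_CD = -24.6 kN, N_BC = -38.1 kN, N_AB = -72.4 kN.
A_AB = 3552 mm².
A_BC = 1288 mm².
A_CD = 392.5 mm².
A_DE = 1201 mm².
δ_AB = -72400·719/(3552·198000) = -0.07401 mm
δ_BC = -38100·318/(1288·198000) = -0.0475 mm
δ_CD = -24600·484/(392.5·198000) = -0.1532 mm
δ_DE = -24600·453/(1201·198000) = -0.04687 mm
δ = Σδ_i = -0.3216 mm.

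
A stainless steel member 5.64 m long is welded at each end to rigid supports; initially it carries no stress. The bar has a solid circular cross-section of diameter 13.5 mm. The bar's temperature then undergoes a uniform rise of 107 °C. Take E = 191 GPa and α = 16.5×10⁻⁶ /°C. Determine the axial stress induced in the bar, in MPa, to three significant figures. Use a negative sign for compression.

-337 MPa

Free thermal expansion αLΔT = 16.5e-6 · 5640 · 107 = 9.957 mm.
The walls impose strain ε = −(9.957)/5640 = -1.7655e-03; σ = Eε = 191000 · -1.7655e-03 = -337.2 MPa.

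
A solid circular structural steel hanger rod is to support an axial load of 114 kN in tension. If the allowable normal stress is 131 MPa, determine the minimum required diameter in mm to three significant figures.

33.3 mm

Required area A ≥ P/σ_allow = 114000/131 = 870.2 mm².
For a solid circular section, d ≥ √(4A/π) = 33.29 mm.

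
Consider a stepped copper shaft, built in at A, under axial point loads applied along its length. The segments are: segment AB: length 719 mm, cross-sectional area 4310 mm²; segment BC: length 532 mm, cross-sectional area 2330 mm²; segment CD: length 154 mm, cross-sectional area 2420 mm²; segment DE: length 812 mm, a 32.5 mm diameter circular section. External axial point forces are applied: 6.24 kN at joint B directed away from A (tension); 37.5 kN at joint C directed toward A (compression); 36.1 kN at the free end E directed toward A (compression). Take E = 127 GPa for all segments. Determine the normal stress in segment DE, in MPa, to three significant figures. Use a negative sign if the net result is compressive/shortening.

-43.5 MPa

Internal axial forces (sectioning from the free end, tension +): N_DE = -36.1 kN, N_CD = -36.1 kN, N_BC = -73.6 kN, N_AB = -67.36 kN.
A_DE = 829.6 mm².
σ_DE = N_DE/A_DE = -36100/829.6 = -43.52 MPa.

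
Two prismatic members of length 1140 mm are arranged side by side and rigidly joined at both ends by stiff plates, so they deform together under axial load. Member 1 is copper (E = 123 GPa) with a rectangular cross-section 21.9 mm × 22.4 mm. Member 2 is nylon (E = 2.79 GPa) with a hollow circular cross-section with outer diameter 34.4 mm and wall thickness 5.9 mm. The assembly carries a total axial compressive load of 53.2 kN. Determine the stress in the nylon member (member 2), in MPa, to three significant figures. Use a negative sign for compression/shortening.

-2.40 MPa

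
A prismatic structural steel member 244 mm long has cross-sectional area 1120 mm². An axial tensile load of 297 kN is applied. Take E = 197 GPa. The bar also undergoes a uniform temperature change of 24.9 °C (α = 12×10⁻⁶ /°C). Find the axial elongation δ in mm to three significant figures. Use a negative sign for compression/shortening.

0.401 mm

δ_mech = NL/(AE) = 297000·244/(1120·197000) = 0.3284 mm.
δ_thermal = αLΔT = 12e-6·244·24.9 = 0.07291 mm.
δ = δ_mech + δ_thermal = 0.4014 mm.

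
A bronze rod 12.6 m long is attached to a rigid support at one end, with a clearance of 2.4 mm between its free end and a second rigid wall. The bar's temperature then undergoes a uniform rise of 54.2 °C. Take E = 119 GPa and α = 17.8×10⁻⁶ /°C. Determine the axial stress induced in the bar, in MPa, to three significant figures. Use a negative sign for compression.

-92.1 MPa

Free thermal expansion αLΔT = 17.8e-6 · 12600 · 54.2 = 12.16 mm.
The walls engage after the gap closes; constrained expansion = 12.16 − 2.4 = 9.756 mm.
The walls impose strain ε = −(9.756)/12600 = -7.7428e-04; σ = Eε = 119000 · -7.7428e-04 = -92.14 MPa.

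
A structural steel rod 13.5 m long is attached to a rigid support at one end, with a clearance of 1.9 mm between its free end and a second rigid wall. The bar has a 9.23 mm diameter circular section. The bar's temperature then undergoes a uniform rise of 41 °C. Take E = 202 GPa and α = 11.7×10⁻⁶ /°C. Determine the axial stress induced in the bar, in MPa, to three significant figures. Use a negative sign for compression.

-68.5 MPa

Free thermal expansion αLΔT = 11.7e-6 · 13500 · 41 = 6.476 mm.
The walls engage after the gap closes; constrained expansion = 6.476 − 1.9 = 4.576 mm.
The walls impose strain ε = −(4.576)/13500 = -3.3896e-04; σ = Eε = 202000 · -3.3896e-04 = -68.47 MPa.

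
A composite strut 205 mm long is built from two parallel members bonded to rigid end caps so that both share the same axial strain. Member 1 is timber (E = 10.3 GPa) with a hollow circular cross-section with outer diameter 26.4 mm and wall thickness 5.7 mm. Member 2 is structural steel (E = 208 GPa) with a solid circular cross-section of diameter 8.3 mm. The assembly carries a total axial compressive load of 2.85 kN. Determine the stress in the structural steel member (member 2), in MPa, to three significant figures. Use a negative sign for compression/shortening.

A_1 = 370.7 mm².
A_2 = 54.11 mm².
Equal strain + equilibrium ⇒ each member carries load in proportion to AE: A₁E₁ = 3818000 N, A₂E₂ = 11250000 N, ΣAE = 15070000 N.
σ₂ = P·E₂/ΣAE = -2850·208000/15070000 = -39.33 MPa.

-39.3 MPa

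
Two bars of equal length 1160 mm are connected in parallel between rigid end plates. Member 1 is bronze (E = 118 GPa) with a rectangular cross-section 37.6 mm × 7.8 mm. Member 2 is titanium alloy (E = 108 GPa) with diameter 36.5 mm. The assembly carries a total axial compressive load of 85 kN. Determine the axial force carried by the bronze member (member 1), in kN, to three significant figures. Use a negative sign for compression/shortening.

A_1 = 293.3 mm².
A_2 = 1046 mm².
Equal strain + equilibrium ⇒ each member carries load in proportion to AE: A₁E₁ = 34610000 N, A₂E₂ = 113000000 N, ΣAE = 147600000 N.
F₁ = P·A₁E₁/ΣAE = -85000·34610000/147600000 = -19930 N.

-19.9 kN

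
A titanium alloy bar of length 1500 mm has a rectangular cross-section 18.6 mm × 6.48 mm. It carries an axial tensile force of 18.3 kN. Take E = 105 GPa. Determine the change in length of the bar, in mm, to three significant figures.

2.17 mm

A = 120.5 mm².
δ_mech = NL/(AE) = 18300·1500/(120.5·105000) = 2.169 mm.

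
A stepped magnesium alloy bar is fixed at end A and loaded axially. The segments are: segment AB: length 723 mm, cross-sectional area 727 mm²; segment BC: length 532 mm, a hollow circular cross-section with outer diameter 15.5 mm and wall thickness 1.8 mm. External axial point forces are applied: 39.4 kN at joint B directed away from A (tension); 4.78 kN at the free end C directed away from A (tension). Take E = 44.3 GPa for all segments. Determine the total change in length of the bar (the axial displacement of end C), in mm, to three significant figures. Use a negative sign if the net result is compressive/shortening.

1.73 mm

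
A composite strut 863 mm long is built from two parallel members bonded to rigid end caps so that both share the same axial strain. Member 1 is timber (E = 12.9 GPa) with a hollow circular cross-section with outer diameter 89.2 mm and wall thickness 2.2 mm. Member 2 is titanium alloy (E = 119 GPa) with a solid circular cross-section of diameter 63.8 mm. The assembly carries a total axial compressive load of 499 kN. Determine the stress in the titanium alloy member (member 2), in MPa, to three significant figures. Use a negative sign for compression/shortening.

A_1 = 601.3 mm².
A_2 = 3197 mm².
Equal strain + equilibrium ⇒ each member carries load in proportion to AE: A₁E₁ = 7757000 N, A₂E₂ = 380400000 N, ΣAE = 388200000 N.
σ₂ = P·E₂/ΣAE = -499000·119000/388200000 = -153 MPa.

-153 MPa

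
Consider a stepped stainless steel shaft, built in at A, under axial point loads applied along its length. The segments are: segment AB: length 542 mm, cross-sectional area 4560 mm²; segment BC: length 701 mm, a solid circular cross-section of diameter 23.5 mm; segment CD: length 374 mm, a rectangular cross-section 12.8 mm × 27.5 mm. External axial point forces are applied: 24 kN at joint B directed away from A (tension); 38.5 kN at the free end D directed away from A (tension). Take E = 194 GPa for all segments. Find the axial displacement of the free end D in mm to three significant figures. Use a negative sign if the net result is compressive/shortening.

Internal axial forces (sectioning from the free end, tension +): N_CD = 38.5 kN, N_BC = 38.5 kN, N_AB = 62.5 kN.
A_BC = 433.7 mm².
A_CD = 352 mm².
δ_AB = 62500·542/(4560·194000) = 0.03829 mm
δ_BC = 38500·701/(433.7·194000) = 0.3207 mm
δ_CD = 38500·374/(352·194000) = 0.2109 mm
δ = Σδ_i = 0.5699 mm.

0.570 mm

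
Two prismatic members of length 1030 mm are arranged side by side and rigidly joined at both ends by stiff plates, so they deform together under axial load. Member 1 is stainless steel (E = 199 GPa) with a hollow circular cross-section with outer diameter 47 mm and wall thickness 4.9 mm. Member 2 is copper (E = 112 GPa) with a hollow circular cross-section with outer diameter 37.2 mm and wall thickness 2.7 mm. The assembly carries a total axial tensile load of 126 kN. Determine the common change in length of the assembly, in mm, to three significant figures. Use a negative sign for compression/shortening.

0.802 mm

A_1 = 648.1 mm².
A_2 = 292.6 mm².
Equal strain + equilibrium ⇒ each member carries load in proportion to AE: A₁E₁ = 129000000 N, A₂E₂ = 32780000 N, ΣAE = 161700000 N.
δ = PL/ΣAE = 126000·1030/161700000 = 0.8024 mm.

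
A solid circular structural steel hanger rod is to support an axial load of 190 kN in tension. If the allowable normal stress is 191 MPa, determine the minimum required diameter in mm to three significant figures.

35.6 mm

Required area A ≥ P/σ_allow = 190000/191 = 994.8 mm².
For a solid circular section, d ≥ √(4A/π) = 35.59 mm.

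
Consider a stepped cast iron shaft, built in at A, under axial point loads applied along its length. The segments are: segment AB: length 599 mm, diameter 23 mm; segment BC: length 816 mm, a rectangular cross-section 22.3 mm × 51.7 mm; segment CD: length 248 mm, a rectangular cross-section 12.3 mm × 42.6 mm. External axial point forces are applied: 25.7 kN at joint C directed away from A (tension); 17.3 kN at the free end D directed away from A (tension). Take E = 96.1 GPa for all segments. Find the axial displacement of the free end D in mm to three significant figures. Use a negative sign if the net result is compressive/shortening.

1.05 mm

Internal axial forces (sectioning from the free end, tension +): N_CD = 17.3 kN, N_BC = 43 kN, N_AB = 43 kN.
A_AB = 415.5 mm².
A_BC = 1153 mm².
A_CD = 524 mm².
δ_AB = 43000·599/(415.5·96100) = 0.6451 mm
δ_BC = 43000·816/(1153·96100) = 0.3167 mm
δ_CD = 17300·248/(524·96100) = 0.0852 mm
δ = Σδ_i = 1.047 mm.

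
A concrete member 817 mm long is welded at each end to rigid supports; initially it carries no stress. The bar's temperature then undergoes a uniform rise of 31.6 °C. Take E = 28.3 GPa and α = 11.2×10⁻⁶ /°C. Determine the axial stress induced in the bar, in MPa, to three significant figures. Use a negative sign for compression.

Free thermal expansion αLΔT = 11.2e-6 · 817 · 31.6 = 0.2892 mm.
The walls impose strain ε = −(0.2892)/817 = -3.5392e-04; σ = Eε = 28300 · -3.5392e-04 = -10.02 MPa.

-10.0 MPa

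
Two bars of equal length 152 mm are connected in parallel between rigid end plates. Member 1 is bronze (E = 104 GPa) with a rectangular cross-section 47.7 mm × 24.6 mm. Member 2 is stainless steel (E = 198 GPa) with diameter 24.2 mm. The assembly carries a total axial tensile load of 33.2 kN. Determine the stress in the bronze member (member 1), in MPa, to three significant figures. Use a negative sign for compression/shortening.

A_1 = 1173 mm².
A_2 = 460 mm².
Equal strain + equilibrium ⇒ each member carries load in proportion to AE: A₁E₁ = 122000000 N, A₂E₂ = 91070000 N, ΣAE = 213100000 N.
σ₁ = P·E₁/ΣAE = 33200·104000/213100000 = 16.2 MPa.

16.2 MPa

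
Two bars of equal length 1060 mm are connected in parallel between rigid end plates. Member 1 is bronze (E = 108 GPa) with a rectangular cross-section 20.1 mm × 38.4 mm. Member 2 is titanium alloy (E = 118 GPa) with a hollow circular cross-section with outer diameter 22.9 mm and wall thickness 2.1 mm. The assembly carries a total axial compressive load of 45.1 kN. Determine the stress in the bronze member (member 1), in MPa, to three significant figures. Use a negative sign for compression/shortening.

A_1 = 771.8 mm².
A_2 = 137.2 mm².
Equal strain + equilibrium ⇒ each member carries load in proportion to AE: A₁E₁ = 83360000 N, A₂E₂ = 16190000 N, ΣAE = 99550000 N.
σ₁ = P·E₁/ΣAE = -45100·108000/99550000 = -48.93 MPa.

-48.9 MPa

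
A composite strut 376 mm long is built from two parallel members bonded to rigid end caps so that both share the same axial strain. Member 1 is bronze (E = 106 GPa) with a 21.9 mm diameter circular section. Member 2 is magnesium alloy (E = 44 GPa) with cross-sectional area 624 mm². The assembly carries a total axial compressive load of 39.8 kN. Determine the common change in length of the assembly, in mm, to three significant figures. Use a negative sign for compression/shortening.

-0.222 mm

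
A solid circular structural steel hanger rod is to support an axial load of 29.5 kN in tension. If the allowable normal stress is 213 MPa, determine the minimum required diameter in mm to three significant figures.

Required area A ≥ P/σ_allow = 29500/213 = 138.5 mm².
For a solid circular section, d ≥ √(4A/π) = 13.28 mm.

13.3 mm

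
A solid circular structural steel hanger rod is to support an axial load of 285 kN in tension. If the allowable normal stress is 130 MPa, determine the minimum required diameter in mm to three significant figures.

52.8 mm

Required area A ≥ P/σ_allow = 285000/130 = 2192 mm².
For a solid circular section, d ≥ √(4A/π) = 52.83 mm.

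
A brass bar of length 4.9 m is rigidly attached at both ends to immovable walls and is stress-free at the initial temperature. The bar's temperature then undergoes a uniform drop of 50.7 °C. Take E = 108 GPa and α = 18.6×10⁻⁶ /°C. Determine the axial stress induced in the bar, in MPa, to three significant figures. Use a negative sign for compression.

Free thermal expansion αLΔT = 18.6e-6 · 4900 · -50.7 = -4.621 mm.
The walls impose strain ε = −(-4.621)/4900 = 9.4302e-04; σ = Eε = 108000 · 9.4302e-04 = 101.8 MPa.

102 MPa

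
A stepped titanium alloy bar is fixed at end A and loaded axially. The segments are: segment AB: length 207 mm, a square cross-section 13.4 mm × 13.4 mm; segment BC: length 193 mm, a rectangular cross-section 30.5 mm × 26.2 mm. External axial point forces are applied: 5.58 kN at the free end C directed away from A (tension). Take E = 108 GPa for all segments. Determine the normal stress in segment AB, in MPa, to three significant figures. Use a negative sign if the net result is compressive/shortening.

Internal axial forces (sectioning from the free end, tension +): N_BC = 5.58 kN, N_AB = 5.58 kN.
A_AB = 179.6 mm².
σ_AB = N_AB/A_AB = 5580/179.6 = 31.08 MPa.

31.1 MPa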